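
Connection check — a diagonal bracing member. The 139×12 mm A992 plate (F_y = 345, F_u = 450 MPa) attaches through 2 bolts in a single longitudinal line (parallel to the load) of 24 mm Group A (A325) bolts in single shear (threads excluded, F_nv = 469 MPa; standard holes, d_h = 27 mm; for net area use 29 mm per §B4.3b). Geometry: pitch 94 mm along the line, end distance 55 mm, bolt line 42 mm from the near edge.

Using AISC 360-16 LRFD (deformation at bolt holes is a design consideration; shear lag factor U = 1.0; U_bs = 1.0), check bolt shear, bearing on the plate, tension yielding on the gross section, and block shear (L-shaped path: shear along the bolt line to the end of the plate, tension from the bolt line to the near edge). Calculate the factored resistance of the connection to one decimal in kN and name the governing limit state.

318.3 kN (bolt shear governs)

Bolt shear: A_b = π(24)²/4 = 452.39 mm². φR_n = 0.75 × 469 × 452.39 × 2 × 1 = 318.3 kN.
Bearing (12 mm plate, F_u = 450 MPa): end bolts L_c = 55 − 27/2 = 41.5, R_n = min(1.2×41.5×12×450, 2.4×24×12×450) = 268.92 kN/bolt; interior L_c = 94 − 27 = 67, R_n = 311.04 kN/bolt. φR_n = 0.75 × (1×268.92 + 1×311.04) = 435.0 kN.
Tension yield (gross): A_g = 139×12 = 1668 mm². φR_n = 0.90 × 345 × 1668 = 517.9 kN.
Block shear: shear path 1×[55+1×94] = 1×149 mm, A_gv = 1788, A_nv = 1×(149 − 1.5×29)×12 = 1266 mm²; tension to near edge: (42 − 0.5×29)×12 = 330 mm². R_n = min(0.6×450×1266, 0.6×345×1788) + 1.0×450×330 = min(341.82, 370.12) + 148.5 = 490.32 kN. φR_n = 0.75 × 490.32 = 367.7 kN.
Governing: min(318.3, 435.0, 517.9, 367.7) = 318.3 kN → bolt shear.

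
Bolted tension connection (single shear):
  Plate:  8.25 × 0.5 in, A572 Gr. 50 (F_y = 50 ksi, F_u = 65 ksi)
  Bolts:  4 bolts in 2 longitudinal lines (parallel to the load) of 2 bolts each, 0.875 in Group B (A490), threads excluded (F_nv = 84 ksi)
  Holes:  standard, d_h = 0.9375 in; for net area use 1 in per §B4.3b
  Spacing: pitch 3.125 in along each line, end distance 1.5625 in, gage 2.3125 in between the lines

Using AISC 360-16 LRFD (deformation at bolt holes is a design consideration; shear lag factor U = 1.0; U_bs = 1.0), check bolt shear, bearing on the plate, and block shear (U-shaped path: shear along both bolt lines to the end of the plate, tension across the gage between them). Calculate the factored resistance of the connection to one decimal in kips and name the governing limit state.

Bolt shear: A_b = π(0.875)²/4 = 0.60132 in². φR_n = 0.75 × 84 × 0.60132 × 4 × 1 = 151.5 kips.
Bearing (0.5 in plate, F_u = 65 ksi): end bolts L_c = 1.5625 − 0.9375/2 = 1.09375, R_n = min(1.2×1.09375×0.5×65, 2.4×0.875×0.5×65) = 42.656 kips/bolt; interior L_c = 3.125 − 0.9375 = 2.1875, R_n = 68.25 kips/bolt. φR_n = 0.75 × (2×42.656 + 2×68.25) = 166.4 kips.
Block shear: shear path 2×[1.5625+1×3.125] = 2×4.6875 in, A_gv = 4.6875, A_nv = 2×(4.6875 − 1.5×1)×0.5 = 3.1875 in²; tension across gage: (2.3125 − 1×1)×0.5 = 0.65625 in². R_n = min(0.6×65×3.1875, 0.6×50×4.6875) + 1.0×65×0.65625 = min(124.31, 140.63) + 42.656 = 166.97 kips. φR_n = 0.75 × 166.97 = 125.2 kips.
Governing: min(151.5, 166.4, 125.2) = 125.2 kips → block shear.

125.2 kips (block shear governs)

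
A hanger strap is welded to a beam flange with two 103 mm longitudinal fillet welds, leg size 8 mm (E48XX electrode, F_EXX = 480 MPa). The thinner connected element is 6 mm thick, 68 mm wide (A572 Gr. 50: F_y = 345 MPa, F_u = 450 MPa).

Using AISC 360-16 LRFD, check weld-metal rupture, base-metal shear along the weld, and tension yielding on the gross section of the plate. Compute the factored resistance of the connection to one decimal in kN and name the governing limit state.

126.7 kN (gross-section yield governs)

Weld metal: throat = 0.707×8 = 5.656 mm, L = 2×103 = 206 mm. φR_n = 0.75 × 0.6 × 480 × 5.656 × 206 = 251.7 kN.
Base metal shear (6 mm plate): yield φR_n = 1.0×0.6×345×6×206 = 255.9 kN; rupture φR_n = 0.75×0.6×450×6×206 = 250.3 kN; take 250.3 kN (rupture).
Tension yield (gross): A_g = 68×6 = 408 mm². φR_n = 0.90 × 345 × 408 = 126.7 kN.
Governing: min(251.7, 250.3, 126.7) = 126.7 kN → gross-section yield.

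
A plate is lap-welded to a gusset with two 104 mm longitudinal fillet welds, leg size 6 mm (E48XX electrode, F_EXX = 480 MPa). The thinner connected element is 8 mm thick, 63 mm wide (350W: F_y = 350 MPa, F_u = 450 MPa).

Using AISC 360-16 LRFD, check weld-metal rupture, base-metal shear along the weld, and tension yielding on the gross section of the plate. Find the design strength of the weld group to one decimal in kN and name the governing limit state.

Weld metal: throat = 0.707×6 = 4.242 mm, L = 2×104 = 208 mm. φR_n = 0.75 × 0.6 × 480 × 4.242 × 208 = 190.6 kN.
Base metal shear (8 mm plate): yield φR_n = 1.0×0.6×350×8×208 = 349.4 kN; rupture φR_n = 0.75×0.6×450×8×208 = 337.0 kN; take 337.0 kN (rupture).
Tension yield (gross): A_g = 63×8 = 504 mm². φR_n = 0.90 × 350 × 504 = 158.8 kN.
Governing: min(190.6, 337.0, 158.8) = 158.8 kN → gross-section yield.

158.8 kN (gross-section yield governs)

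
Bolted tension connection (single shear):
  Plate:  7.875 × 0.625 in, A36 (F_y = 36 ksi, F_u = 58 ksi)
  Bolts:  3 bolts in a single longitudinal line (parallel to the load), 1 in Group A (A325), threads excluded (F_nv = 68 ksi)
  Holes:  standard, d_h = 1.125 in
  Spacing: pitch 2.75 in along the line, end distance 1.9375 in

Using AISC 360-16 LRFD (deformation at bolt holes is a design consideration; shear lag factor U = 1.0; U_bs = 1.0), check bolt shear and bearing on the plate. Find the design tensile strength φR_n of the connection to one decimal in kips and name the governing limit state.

Bolt shear: A_b = π(1)²/4 = 0.7854 in². φR_n = 0.75 × 68 × 0.7854 × 3 × 1 = 120.2 kips.
Bearing (0.625 in plate, F_u = 58 ksi): end bolts L_c = 1.9375 − 1.125/2 = 1.375, R_n = min(1.2×1.375×0.625×58, 2.4×1×0.625×58) = 59.813 kips/bolt; interior L_c = 2.75 − 1.125 = 1.625, R_n = 70.688 kips/bolt. φR_n = 0.75 × (1×59.813 + 2×70.688) = 150.9 kips.
Governing: min(120.2, 150.9) = 120.2 kips → bolt shear.

120.2 kips (bolt shear governs)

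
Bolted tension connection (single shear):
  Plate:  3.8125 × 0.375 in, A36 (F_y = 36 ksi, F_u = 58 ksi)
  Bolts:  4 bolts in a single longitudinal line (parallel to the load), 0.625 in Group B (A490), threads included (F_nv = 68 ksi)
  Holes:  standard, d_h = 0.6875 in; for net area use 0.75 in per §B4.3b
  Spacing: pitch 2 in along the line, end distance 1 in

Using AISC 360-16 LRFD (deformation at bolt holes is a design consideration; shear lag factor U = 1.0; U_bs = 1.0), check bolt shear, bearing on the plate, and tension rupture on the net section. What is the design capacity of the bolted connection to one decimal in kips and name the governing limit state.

Bolt shear: A_b = π(0.625)²/4 = 0.3068 in². φR_n = 0.75 × 68 × 0.3068 × 4 × 1 = 62.6 kips.
Bearing (0.375 in plate, F_u = 58 ksi): end bolts L_c = 1 − 0.6875/2 = 0.65625, R_n = min(1.2×0.65625×0.375×58, 2.4×0.625×0.375×58) = 17.128 kips/bolt; interior L_c = 2 − 0.6875 = 1.3125, R_n = 32.625 kips/bolt. φR_n = 0.75 × (1×17.128 + 3×32.625) = 86.3 kips.
Tension rupture (net): A_n = (3.8125 − 1×0.75)×0.375 = 1.1484 in² (U = 1.0, A_e = A_n). φR_n = 0.75 × 58 × 1.1484 = 50.0 kips.
Governing: min(62.6, 86.3, 50.0) = 50.0 kips → net-section rupture.

50.0 kips (net-section rupture governs)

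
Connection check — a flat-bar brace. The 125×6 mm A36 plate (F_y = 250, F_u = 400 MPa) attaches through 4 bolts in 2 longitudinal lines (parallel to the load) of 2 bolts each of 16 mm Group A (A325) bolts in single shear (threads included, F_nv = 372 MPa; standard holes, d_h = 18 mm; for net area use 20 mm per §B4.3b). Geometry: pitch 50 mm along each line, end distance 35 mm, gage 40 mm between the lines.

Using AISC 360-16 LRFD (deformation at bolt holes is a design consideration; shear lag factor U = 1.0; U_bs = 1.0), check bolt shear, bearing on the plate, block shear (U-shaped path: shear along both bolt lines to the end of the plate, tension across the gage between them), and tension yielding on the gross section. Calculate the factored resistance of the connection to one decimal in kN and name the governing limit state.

Bolt shear: A_b = π(16)²/4 = 201.06 mm². φR_n = 0.75 × 372 × 201.06 × 4 × 1 = 224.4 kN.
Bearing (6 mm plate, F_u = 400 MPa): end bolts L_c = 35 − 18/2 = 26, R_n = min(1.2×26×6×400, 2.4×16×6×400) = 74.88 kN/bolt; interior L_c = 50 − 18 = 32, R_n = 92.16 kN/bolt. φR_n = 0.75 × (2×74.88 + 2×92.16) = 250.6 kN.
Block shear: shear path 2×[35+1×50] = 2×85 mm, A_gv = 1020, A_nv = 2×(85 − 1.5×20)×6 = 660 mm²; tension across gage: (40 − 1×20)×6 = 120 mm². R_n = min(0.6×400×660, 0.6×250×1020) + 1.0×400×120 = min(158.4, 153) + 48 = 201 kN. φR_n = 0.75 × 201 = 150.8 kN.
Tension yield (gross): A_g = 125×6 = 750 mm². φR_n = 0.90 × 250 × 750 = 168.8 kN.
Governing: min(224.4, 250.6, 150.8, 168.8) = 150.8 kN → block shear.

150.8 kN (block shear governs)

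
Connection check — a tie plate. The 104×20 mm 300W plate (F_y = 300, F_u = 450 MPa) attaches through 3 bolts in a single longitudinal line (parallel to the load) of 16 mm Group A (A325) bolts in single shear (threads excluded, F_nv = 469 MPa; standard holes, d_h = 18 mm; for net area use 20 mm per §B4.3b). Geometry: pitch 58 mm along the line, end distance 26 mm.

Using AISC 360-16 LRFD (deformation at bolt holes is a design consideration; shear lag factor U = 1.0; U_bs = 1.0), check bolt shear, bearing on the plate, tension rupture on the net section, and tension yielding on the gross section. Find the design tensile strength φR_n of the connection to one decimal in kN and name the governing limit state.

212.2 kN (bolt shear governs)

Bolt shear: A_b = π(16)²/4 = 201.06 mm². φR_n = 0.75 × 469 × 201.06 × 3 × 1 = 212.2 kN.
Bearing (20 mm plate, F_u = 450 MPa): end bolts L_c = 26 − 18/2 = 17, R_n = min(1.2×17×20×450, 2.4×16×20×450) = 183.6 kN/bolt; interior L_c = 58 − 18 = 40, R_n = 345.6 kN/bolt. φR_n = 0.75 × (1×183.6 + 2×345.6) = 656.1 kN.
Tension rupture (net): A_n = (104 − 1×20)×20 = 1680 mm² (U = 1.0, A_e = A_n). φR_n = 0.75 × 450 × 1680 = 567.0 kN.
Tension yield (gross): A_g = 104×20 = 2080 mm². φR_n = 0.90 × 300 × 2080 = 561.6 kN.
Governing: min(212.2, 656.1, 567.0, 561.6) = 212.2 kN → bolt shear.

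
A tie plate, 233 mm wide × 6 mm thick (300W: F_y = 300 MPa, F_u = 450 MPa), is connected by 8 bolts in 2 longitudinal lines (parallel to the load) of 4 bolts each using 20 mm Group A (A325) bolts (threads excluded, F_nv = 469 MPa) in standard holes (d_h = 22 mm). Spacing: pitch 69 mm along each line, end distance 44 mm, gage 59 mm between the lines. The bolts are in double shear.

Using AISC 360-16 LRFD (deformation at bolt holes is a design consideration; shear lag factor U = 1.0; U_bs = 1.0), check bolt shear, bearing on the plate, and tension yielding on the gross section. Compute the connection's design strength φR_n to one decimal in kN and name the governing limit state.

377.5 kN (gross-section yield governs)

Bolt shear: A_b = π(20)²/4 = 314.16 mm². φR_n = 0.75 × 469 × 314.16 × 8 × 2 = 1768.1 kN.
Bearing (6 mm plate, F_u = 450 MPa): end bolts L_c = 44 − 22/2 = 33, R_n = min(1.2×33×6×450, 2.4×20×6×450) = 106.92 kN/bolt; interior L_c = 69 − 22 = 47, R_n = 129.6 kN/bolt. φR_n = 0.75 × (2×106.92 + 6×129.6) = 743.6 kN.
Tension yield (gross): A_g = 233×6 = 1398 mm². φR_n = 0.90 × 300 × 1398 = 377.5 kN.
Governing: min(1768.1, 743.6, 377.5) = 377.5 kN → gross-section yield.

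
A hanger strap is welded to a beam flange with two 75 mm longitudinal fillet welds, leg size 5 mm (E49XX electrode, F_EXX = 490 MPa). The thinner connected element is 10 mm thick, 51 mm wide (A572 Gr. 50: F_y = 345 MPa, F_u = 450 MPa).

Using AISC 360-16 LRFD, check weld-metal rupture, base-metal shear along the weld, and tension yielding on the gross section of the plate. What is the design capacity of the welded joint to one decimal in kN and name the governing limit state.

116.9 kN (weld metal governs)

Weld metal: throat = 0.707×5 = 3.535 mm, L = 2×75 = 150 mm. φR_n = 0.75 × 0.6 × 490 × 3.535 × 150 = 116.9 kN.
Base metal shear (10 mm plate): yield φR_n = 1.0×0.6×345×10×150 = 310.5 kN; rupture φR_n = 0.75×0.6×450×10×150 = 303.8 kN; take 303.8 kN (rupture).
Tension yield (gross): A_g = 51×10 = 510 mm². φR_n = 0.90 × 345 × 510 = 158.4 kN.
Governing: min(116.9, 303.8, 158.4) = 116.9 kN → weld metal.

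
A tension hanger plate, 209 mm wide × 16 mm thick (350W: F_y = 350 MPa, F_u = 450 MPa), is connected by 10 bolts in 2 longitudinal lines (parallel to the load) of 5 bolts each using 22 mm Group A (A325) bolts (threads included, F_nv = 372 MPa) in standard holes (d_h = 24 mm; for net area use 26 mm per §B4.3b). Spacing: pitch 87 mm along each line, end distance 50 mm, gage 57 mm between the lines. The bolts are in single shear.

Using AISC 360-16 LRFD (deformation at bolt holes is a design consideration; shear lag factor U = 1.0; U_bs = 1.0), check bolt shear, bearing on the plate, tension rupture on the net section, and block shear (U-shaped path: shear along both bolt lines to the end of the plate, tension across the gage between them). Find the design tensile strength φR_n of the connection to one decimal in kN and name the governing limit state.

Bolt shear: A_b = π(22)²/4 = 380.13 mm². φR_n = 0.75 × 372 × 380.13 × 10 × 1 = 1060.6 kN.
Bearing (16 mm plate, F_u = 450 MPa): end bolts L_c = 50 − 24/2 = 38, R_n = min(1.2×38×16×450, 2.4×22×16×450) = 328.32 kN/bolt; interior L_c = 87 − 24 = 63, R_n = 380.16 kN/bolt. φR_n = 0.75 × (2×328.32 + 8×380.16) = 2773.4 kN.
Tension rupture (net): A_n = (209 − 2×26)×16 = 2512 mm² (U = 1.0, A_e = A_n). φR_n = 0.75 × 450 × 2512 = 847.8 kN.
Block shear: shear path 2×[50+4×87] = 2×398 mm, A_gv = 12736, A_nv = 2×(398 − 4.5×26)×16 = 8992 mm²; tension across gage: (57 − 1×26)×16 = 496 mm². R_n = min(0.6×450×8992, 0.6×350×12736) + 1.0×450×496 = min(2427.8, 2674.6) + 223.2 = 2651 kN. φR_n = 0.75 × 2651 = 1988.3 kN.
Governing: min(1060.6, 2773.4, 847.8, 1988.3) = 847.8 kN → net-section rupture.

847.8 kN (net-section rupture governs)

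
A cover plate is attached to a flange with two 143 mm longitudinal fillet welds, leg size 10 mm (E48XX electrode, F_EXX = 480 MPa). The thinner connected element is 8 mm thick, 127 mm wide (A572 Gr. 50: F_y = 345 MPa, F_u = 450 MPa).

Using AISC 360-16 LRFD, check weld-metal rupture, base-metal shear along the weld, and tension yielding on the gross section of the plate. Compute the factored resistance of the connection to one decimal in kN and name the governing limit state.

315.5 kN (gross-section yield governs)

Weld metal: throat = 0.707×10 = 7.07 mm, L = 2×143 = 286 mm. φR_n = 0.75 × 0.6 × 480 × 7.07 × 286 = 436.8 kN.
Base metal shear (8 mm plate): yield φR_n = 1.0×0.6×345×8×286 = 473.6 kN; rupture φR_n = 0.75×0.6×450×8×286 = 463.3 kN; take 463.3 kN (rupture).
Tension yield (gross): A_g = 127×8 = 1016 mm². φR_n = 0.90 × 345 × 1016 = 315.5 kN.
Governing: min(436.8, 463.3, 315.5) = 315.5 kN → gross-section yield.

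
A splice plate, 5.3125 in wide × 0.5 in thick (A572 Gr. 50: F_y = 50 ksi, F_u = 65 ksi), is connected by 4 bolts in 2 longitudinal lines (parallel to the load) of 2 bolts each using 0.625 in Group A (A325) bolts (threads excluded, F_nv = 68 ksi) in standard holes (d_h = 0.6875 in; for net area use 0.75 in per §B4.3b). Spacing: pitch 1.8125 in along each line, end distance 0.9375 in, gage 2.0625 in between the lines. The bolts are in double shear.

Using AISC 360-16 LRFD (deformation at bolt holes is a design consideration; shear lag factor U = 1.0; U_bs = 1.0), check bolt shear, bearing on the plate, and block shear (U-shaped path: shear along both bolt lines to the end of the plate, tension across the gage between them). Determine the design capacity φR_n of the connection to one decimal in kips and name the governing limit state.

Bolt shear: A_b = π(0.625)²/4 = 0.3068 in². φR_n = 0.75 × 68 × 0.3068 × 4 × 2 = 125.2 kips.
Bearing (0.5 in plate, F_u = 65 ksi): end bolts L_c = 0.9375 − 0.6875/2 = 0.59375, R_n = min(1.2×0.59375×0.5×65, 2.4×0.625×0.5×65) = 23.156 kips/bolt; interior L_c = 1.8125 − 0.6875 = 1.125, R_n = 43.875 kips/bolt. φR_n = 0.75 × (2×23.156 + 2×43.875) = 100.5 kips.
Block shear: shear path 2×[0.9375+1×1.8125] = 2×2.75 in, A_gv = 2.75, A_nv = 2×(2.75 − 1.5×0.75)×0.5 = 1.625 in²; tension across gage: (2.0625 − 1×0.75)×0.5 = 0.65625 in². R_n = min(0.6×65×1.625, 0.6×50×2.75) + 1.0×65×0.65625 = min(63.375, 82.5) + 42.656 = 106.03 kips. φR_n = 0.75 × 106.03 = 79.5 kips.
Governing: min(125.2, 100.5, 79.5) = 79.5 kips → block shear.

79.5 kips (block shear governs)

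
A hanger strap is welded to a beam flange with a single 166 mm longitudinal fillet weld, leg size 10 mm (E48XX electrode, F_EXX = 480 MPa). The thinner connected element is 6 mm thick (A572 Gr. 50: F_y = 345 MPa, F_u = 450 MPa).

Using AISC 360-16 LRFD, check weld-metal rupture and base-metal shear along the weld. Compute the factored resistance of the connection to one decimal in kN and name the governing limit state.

201.7 kN (base-metal shear governs)

Weld metal: throat = 0.707×10 = 7.07 mm, L = 166 mm. φR_n = 0.75 × 0.6 × 480 × 7.07 × 166 = 253.5 kN.
Base metal shear (6 mm plate): yield φR_n = 1.0×0.6×345×6×166 = 206.2 kN; rupture φR_n = 0.75×0.6×450×6×166 = 201.7 kN; take 201.7 kN (rupture).
Governing: min(253.5, 201.7) = 201.7 kN → base-metal shear.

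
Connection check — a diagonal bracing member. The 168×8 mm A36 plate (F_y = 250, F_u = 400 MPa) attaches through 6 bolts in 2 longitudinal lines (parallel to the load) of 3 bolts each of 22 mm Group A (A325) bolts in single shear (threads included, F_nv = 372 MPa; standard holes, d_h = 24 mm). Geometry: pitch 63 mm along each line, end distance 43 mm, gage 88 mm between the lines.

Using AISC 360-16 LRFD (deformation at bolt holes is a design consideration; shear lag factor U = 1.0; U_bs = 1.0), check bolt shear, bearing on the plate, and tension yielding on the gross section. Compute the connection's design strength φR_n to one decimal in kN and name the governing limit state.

302.4 kN (gross-section yield governs)

Bolt shear: A_b = π(22)²/4 = 380.13 mm². φR_n = 0.75 × 372 × 380.13 × 6 × 1 = 636.3 kN.
Bearing (8 mm plate, F_u = 400 MPa): end bolts L_c = 43 − 24/2 = 31, R_n = min(1.2×31×8×400, 2.4×22×8×400) = 119.04 kN/bolt; interior L_c = 63 − 24 = 39, R_n = 149.76 kN/bolt. φR_n = 0.75 × (2×119.04 + 4×149.76) = 627.8 kN.
Tension yield (gross): A_g = 168×8 = 1344 mm². φR_n = 0.90 × 250 × 1344 = 302.4 kN.
Governing: min(636.3, 627.8, 302.4) = 302.4 kN → gross-section yield.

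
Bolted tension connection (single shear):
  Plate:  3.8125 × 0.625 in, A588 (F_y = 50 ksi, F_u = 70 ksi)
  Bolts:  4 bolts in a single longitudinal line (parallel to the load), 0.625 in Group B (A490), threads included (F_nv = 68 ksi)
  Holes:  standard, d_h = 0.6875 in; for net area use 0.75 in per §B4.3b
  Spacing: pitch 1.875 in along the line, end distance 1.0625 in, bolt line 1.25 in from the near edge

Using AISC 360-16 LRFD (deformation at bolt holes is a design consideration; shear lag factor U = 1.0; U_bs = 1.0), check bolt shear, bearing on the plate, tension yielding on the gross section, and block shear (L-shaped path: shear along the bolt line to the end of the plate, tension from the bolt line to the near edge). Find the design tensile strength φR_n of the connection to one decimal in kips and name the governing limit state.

62.6 kips (bolt shear governs)

Bolt shear: A_b = π(0.625)²/4 = 0.3068 in². φR_n = 0.75 × 68 × 0.3068 × 4 × 1 = 62.6 kips.
Bearing (0.625 in plate, F_u = 70 ksi): end bolts L_c = 1.0625 − 0.6875/2 = 0.71875, R_n = min(1.2×0.71875×0.625×70, 2.4×0.625×0.625×70) = 37.734 kips/bolt; interior L_c = 1.875 − 0.6875 = 1.1875, R_n = 62.344 kips/bolt. φR_n = 0.75 × (1×37.734 + 3×62.344) = 168.6 kips.
Tension yield (gross): A_g = 3.8125×0.625 = 2.3828 in². φR_n = 0.90 × 50 × 2.3828 = 107.2 kips.
Block shear: shear path 1×[1.0625+3×1.875] = 1×6.6875 in, A_gv = 4.1797, A_nv = 1×(6.6875 − 3.5×0.75)×0.625 = 2.5391 in²; tension to near edge: (1.25 − 0.5×0.75)×0.625 = 0.54688 in². R_n = min(0.6×70×2.5391, 0.6×50×4.1797) + 1.0×70×0.54688 = min(106.64, 125.39) + 38.282 = 144.92 kips. φR_n = 0.75 × 144.92 = 108.7 kips.
Governing: min(62.6, 168.6, 107.2, 108.7) = 62.6 kips → bolt shear.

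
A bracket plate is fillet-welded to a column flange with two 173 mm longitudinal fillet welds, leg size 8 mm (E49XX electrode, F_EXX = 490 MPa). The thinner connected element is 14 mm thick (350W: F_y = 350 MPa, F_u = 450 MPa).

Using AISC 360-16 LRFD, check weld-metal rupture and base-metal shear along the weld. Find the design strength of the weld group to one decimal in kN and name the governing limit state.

Weld metal: throat = 0.707×8 = 5.656 mm, L = 2×173 = 346 mm. φR_n = 0.75 × 0.6 × 490 × 5.656 × 346 = 431.5 kN.
Base metal shear (14 mm plate): yield φR_n = 1.0×0.6×350×14×346 = 1017.2 kN; rupture φR_n = 0.75×0.6×450×14×346 = 980.9 kN; take 980.9 kN (rupture).
Governing: min(431.5, 980.9) = 431.5 kN → weld metal.

431.5 kN (weld metal governs)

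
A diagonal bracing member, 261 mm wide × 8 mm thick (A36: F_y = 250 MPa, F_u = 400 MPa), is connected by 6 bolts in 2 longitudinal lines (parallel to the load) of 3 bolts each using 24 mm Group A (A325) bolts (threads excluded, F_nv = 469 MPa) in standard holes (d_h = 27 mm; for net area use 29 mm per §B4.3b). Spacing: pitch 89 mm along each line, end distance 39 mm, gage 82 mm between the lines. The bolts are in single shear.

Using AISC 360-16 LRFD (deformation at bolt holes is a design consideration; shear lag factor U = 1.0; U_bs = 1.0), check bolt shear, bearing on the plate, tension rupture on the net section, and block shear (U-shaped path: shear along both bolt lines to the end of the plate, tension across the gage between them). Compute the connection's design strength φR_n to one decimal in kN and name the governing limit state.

487.2 kN (net-section rupture governs)

Bolt shear: A_b = π(24)²/4 = 452.39 mm². φR_n = 0.75 × 469 × 452.39 × 6 × 1 = 954.8 kN.
Bearing (8 mm plate, F_u = 400 MPa): end bolts L_c = 39 − 27/2 = 25.5, R_n = min(1.2×25.5×8×400, 2.4×24×8×400) = 97.92 kN/bolt; interior L_c = 89 − 27 = 62, R_n = 184.32 kN/bolt. φR_n = 0.75 × (2×97.92 + 4×184.32) = 699.8 kN.
Tension rupture (net): A_n = (261 − 2×29)×8 = 1624 mm² (U = 1.0, A_e = A_n). φR_n = 0.75 × 400 × 1624 = 487.2 kN.
Block shear: shear path 2×[39+2×89] = 2×217 mm, A_gv = 3472, A_nv = 2×(217 − 2.5×29)×8 = 2312 mm²; tension across gage: (82 − 1×29)×8 = 424 mm². R_n = min(0.6×400×2312, 0.6×250×3472) + 1.0×400×424 = min(554.88, 520.8) + 169.6 = 690.4 kN. φR_n = 0.75 × 690.4 = 517.8 kN.
Governing: min(954.8, 699.8, 487.2, 517.8) = 487.2 kN → net-section rupture.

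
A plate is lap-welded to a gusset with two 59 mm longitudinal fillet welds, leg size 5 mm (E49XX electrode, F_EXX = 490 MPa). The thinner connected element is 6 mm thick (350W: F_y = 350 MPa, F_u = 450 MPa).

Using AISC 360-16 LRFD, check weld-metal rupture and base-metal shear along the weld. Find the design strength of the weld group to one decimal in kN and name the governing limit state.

92.0 kN (weld metal governs)

Weld metal: throat = 0.707×5 = 3.535 mm, L = 2×59 = 118 mm. φR_n = 0.75 × 0.6 × 490 × 3.535 × 118 = 92.0 kN.
Base metal shear (6 mm plate): yield φR_n = 1.0×0.6×350×6×118 = 148.7 kN; rupture φR_n = 0.75×0.6×450×6×118 = 143.4 kN; take 143.4 kN (rupture).
Governing: min(92.0, 143.4) = 92.0 kN → weld metal.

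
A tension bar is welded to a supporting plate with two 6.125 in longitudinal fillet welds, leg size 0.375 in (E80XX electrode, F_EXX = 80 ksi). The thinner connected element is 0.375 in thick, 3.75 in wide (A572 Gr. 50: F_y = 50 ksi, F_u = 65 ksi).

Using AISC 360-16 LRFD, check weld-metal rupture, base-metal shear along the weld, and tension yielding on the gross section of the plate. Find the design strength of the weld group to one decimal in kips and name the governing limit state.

63.3 kips (gross-section yield governs)

Weld metal: throat = 0.707×0.375 = 0.26513 in, L = 2×6.125 = 12.25 in. φR_n = 0.75 × 0.6 × 80 × 0.26513 × 12.25 = 116.9 kips.
Base metal shear (0.375 in plate): yield φR_n = 1.0×0.6×50×0.375×12.25 = 137.8 kips; rupture φR_n = 0.75×0.6×65×0.375×12.25 = 134.4 kips; take 134.4 kips (rupture).
Tension yield (gross): A_g = 3.75×0.375 = 1.4063 in². φR_n = 0.90 × 50 × 1.4063 = 63.3 kips.
Governing: min(116.9, 134.4, 63.3) = 63.3 kips → gross-section yield.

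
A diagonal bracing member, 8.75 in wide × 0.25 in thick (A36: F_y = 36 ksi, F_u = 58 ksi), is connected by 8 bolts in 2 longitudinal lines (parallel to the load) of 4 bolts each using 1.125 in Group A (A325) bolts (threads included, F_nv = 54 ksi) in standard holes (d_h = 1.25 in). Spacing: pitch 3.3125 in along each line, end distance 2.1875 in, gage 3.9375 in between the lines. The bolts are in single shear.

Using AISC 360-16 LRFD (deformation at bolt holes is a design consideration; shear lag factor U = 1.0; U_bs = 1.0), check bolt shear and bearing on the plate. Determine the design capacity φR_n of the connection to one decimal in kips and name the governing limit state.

202.3 kips (bearing governs)

Bolt shear: A_b = π(1.125)²/4 = 0.99402 in². φR_n = 0.75 × 54 × 0.99402 × 8 × 1 = 322.1 kips.
Bearing (0.25 in plate, F_u = 58 ksi): end bolts L_c = 2.1875 − 1.25/2 = 1.5625, R_n = min(1.2×1.5625×0.25×58, 2.4×1.125×0.25×58) = 27.188 kips/bolt; interior L_c = 3.3125 − 1.25 = 2.0625, R_n = 35.888 kips/bolt. φR_n = 0.75 × (2×27.188 + 6×35.888) = 202.3 kips.
Governing: min(322.1, 202.3) = 202.3 kips → bearing.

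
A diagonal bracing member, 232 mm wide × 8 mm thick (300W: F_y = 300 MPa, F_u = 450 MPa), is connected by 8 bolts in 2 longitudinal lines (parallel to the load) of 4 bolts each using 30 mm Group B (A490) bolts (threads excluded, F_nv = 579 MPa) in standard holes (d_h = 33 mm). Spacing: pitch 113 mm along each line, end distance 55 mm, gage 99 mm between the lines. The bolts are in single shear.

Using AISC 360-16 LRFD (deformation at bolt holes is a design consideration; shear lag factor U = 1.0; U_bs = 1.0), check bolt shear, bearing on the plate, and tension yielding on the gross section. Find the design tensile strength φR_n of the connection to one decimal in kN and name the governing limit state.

501.1 kN (gross-section yield governs)

Bolt shear: A_b = π(30)²/4 = 706.86 mm². φR_n = 0.75 × 579 × 706.86 × 8 × 1 = 2455.6 kN.
Bearing (8 mm plate, F_u = 450 MPa): end bolts L_c = 55 − 33/2 = 38.5, R_n = min(1.2×38.5×8×450, 2.4×30×8×450) = 166.32 kN/bolt; interior L_c = 113 − 33 = 80, R_n = 259.2 kN/bolt. φR_n = 0.75 × (2×166.32 + 6×259.2) = 1415.9 kN.
Tension yield (gross): A_g = 232×8 = 1856 mm². φR_n = 0.90 × 300 × 1856 = 501.1 kN.
Governing: min(2455.6, 1415.9, 501.1) = 501.1 kN → gross-section yield.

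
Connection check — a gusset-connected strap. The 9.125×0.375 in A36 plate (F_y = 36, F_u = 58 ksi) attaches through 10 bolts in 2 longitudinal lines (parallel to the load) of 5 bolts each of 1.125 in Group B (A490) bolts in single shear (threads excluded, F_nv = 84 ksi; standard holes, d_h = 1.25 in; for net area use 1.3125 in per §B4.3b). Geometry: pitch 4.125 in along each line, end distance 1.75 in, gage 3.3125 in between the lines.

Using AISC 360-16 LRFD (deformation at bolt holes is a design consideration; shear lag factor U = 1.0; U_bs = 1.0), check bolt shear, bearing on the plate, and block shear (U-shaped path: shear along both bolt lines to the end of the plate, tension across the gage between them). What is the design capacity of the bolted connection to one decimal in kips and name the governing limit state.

254.4 kips (block shear governs)

Bolt shear: A_b = π(1.125)²/4 = 0.99402 in². φR_n = 0.75 × 84 × 0.99402 × 10 × 1 = 626.2 kips.
Bearing (0.375 in plate, F_u = 58 ksi): end bolts L_c = 1.75 − 1.25/2 = 1.125, R_n = min(1.2×1.125×0.375×58, 2.4×1.125×0.375×58) = 29.363 kips/bolt; interior L_c = 4.125 − 1.25 = 2.875, R_n = 58.725 kips/bolt. φR_n = 0.75 × (2×29.363 + 8×58.725) = 396.4 kips.
Block shear: shear path 2×[1.75+4×4.125] = 2×18.25 in, A_gv = 13.688, A_nv = 2×(18.25 − 4.5×1.3125)×0.375 = 9.2578 in²; tension across gage: (3.3125 − 1×1.3125)×0.375 = 0.75 in². R_n = min(0.6×58×9.2578, 0.6×36×13.688) + 1.0×58×0.75 = min(322.17, 295.66) + 43.5 = 339.16 kips. φR_n = 0.75 × 339.16 = 254.4 kips.
Governing: min(626.2, 396.4, 254.4) = 254.4 kips → block shear.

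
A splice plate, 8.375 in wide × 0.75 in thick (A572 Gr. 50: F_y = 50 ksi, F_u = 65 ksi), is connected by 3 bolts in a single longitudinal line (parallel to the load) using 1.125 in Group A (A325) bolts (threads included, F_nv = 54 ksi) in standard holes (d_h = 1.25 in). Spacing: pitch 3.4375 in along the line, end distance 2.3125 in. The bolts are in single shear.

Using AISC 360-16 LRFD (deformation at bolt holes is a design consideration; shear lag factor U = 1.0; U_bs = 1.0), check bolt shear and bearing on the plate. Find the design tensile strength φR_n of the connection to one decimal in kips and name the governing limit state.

Bolt shear: A_b = π(1.125)²/4 = 0.99402 in². φR_n = 0.75 × 54 × 0.99402 × 3 × 1 = 120.8 kips.
Bearing (0.75 in plate, F_u = 65 ksi): end bolts L_c = 2.3125 − 1.25/2 = 1.6875, R_n = min(1.2×1.6875×0.75×65, 2.4×1.125×0.75×65) = 98.719 kips/bolt; interior L_c = 3.4375 − 1.25 = 2.1875, R_n = 127.97 kips/bolt. φR_n = 0.75 × (1×98.719 + 2×127.97) = 266.0 kips.
Governing: min(120.8, 266.0) = 120.8 kips → bolt shear.

120.8 kips (bolt shear governs)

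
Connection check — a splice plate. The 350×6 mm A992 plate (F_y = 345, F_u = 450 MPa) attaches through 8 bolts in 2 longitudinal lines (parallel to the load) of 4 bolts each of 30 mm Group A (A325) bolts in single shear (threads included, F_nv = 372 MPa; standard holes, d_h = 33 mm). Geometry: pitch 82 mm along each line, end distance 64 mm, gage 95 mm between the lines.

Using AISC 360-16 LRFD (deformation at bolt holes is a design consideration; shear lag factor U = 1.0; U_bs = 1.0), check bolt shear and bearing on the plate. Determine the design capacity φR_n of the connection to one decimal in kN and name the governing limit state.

Bolt shear: A_b = π(30)²/4 = 706.86 mm². φR_n = 0.75 × 372 × 706.86 × 8 × 1 = 1577.7 kN.
Bearing (6 mm plate, F_u = 450 MPa): end bolts L_c = 64 − 33/2 = 47.5, R_n = min(1.2×47.5×6×450, 2.4×30×6×450) = 153.9 kN/bolt; interior L_c = 82 − 33 = 49, R_n = 158.76 kN/bolt. φR_n = 0.75 × (2×153.9 + 6×158.76) = 945.3 kN.
Governing: min(1577.7, 945.3) = 945.3 kN → bearing.

945.3 kN (bearing governs)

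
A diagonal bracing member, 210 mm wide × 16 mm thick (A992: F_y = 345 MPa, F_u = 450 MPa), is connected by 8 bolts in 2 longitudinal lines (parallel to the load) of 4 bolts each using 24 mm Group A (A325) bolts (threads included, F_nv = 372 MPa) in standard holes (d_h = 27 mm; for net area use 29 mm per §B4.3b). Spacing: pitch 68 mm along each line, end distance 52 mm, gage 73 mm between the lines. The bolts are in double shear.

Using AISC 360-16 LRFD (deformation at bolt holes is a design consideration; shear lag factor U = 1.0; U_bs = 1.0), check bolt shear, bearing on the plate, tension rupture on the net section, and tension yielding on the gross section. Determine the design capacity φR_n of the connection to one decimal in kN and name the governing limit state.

820.8 kN (net-section rupture governs)

Bolt shear: A_b = π(24)²/4 = 452.39 mm². φR_n = 0.75 × 372 × 452.39 × 8 × 2 = 2019.5 kN.
Bearing (16 mm plate, F_u = 450 MPa): end bolts L_c = 52 − 27/2 = 38.5, R_n = min(1.2×38.5×16×450, 2.4×24×16×450) = 332.64 kN/bolt; interior L_c = 68 − 27 = 41, R_n = 354.24 kN/bolt. φR_n = 0.75 × (2×332.64 + 6×354.24) = 2093.0 kN.
Tension rupture (net): A_n = (210 − 2×29)×16 = 2432 mm² (U = 1.0, A_e = A_n). φR_n = 0.75 × 450 × 2432 = 820.8 kN.
Tension yield (gross): A_g = 210×16 = 3360 mm². φR_n = 0.90 × 345 × 3360 = 1043.3 kN.
Governing: min(2019.5, 2093.0, 820.8, 1043.3) = 820.8 kN → net-section rupture.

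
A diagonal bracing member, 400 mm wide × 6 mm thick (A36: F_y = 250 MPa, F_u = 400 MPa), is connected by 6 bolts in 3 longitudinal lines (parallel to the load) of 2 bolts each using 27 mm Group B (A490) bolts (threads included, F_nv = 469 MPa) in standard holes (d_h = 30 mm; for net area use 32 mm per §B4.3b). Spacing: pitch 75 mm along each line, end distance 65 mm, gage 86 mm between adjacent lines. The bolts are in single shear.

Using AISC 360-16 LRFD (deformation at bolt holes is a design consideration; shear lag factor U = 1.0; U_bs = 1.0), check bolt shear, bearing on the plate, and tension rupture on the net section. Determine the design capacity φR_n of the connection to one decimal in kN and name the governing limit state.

Bolt shear: A_b = π(27)²/4 = 572.56 mm². φR_n = 0.75 × 469 × 572.56 × 6 × 1 = 1208.4 kN.
Bearing (6 mm plate, F_u = 400 MPa): end bolts L_c = 65 − 30/2 = 50, R_n = min(1.2×50×6×400, 2.4×27×6×400) = 144 kN/bolt; interior L_c = 75 − 30 = 45, R_n = 129.6 kN/bolt. φR_n = 0.75 × (3×144 + 3×129.6) = 615.6 kN.
Tension rupture (net): A_n = (400 − 3×32)×6 = 1824 mm² (U = 1.0, A_e = A_n). φR_n = 0.75 × 400 × 1824 = 547.2 kN.
Governing: min(1208.4, 615.6, 547.2) = 547.2 kN → net-section rupture.

547.2 kN (net-section rupture governs)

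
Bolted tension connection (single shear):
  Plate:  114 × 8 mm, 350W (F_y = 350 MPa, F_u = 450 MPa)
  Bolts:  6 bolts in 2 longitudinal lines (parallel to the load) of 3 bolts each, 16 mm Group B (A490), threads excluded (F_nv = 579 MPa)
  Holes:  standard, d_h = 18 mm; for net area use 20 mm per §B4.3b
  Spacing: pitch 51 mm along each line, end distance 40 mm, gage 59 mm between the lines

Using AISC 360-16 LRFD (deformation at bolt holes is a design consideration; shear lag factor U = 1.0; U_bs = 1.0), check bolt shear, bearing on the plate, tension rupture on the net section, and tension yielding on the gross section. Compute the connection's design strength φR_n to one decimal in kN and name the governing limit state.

199.8 kN (net-section rupture governs)

Bolt shear: A_b = π(16)²/4 = 201.06 mm². φR_n = 0.75 × 579 × 201.06 × 6 × 1 = 523.9 kN.
Bearing (8 mm plate, F_u = 450 MPa): end bolts L_c = 40 − 18/2 = 31, R_n = min(1.2×31×8×450, 2.4×16×8×450) = 133.92 kN/bolt; interior L_c = 51 − 18 = 33, R_n = 138.24 kN/bolt. φR_n = 0.75 × (2×133.92 + 4×138.24) = 615.6 kN.
Tension rupture (net): A_n = (114 − 2×20)×8 = 592 mm² (U = 1.0, A_e = A_n). φR_n = 0.75 × 450 × 592 = 199.8 kN.
Tension yield (gross): A_g = 114×8 = 912 mm². φR_n = 0.90 × 350 × 912 = 287.3 kN.
Governing: min(523.9, 615.6, 199.8, 287.3) = 199.8 kN → net-section rupture.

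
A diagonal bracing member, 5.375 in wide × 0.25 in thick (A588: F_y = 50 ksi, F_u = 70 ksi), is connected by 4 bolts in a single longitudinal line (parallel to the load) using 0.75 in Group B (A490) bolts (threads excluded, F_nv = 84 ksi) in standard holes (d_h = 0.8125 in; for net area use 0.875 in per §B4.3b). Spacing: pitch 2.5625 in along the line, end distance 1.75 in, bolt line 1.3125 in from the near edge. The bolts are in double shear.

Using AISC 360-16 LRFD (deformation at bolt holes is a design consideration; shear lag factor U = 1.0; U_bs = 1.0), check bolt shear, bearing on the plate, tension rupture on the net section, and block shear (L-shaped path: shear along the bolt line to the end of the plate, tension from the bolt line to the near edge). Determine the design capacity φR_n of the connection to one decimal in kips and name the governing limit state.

59.1 kips (net-section rupture governs)

Bolt shear: A_b = π(0.75)²/4 = 0.44179 in². φR_n = 0.75 × 84 × 0.44179 × 4 × 2 = 222.7 kips.
Bearing (0.25 in plate, F_u = 70 ksi): end bolts L_c = 1.75 − 0.8125/2 = 1.34375, R_n = min(1.2×1.34375×0.25×70, 2.4×0.75×0.25×70) = 28.219 kips/bolt; interior L_c = 2.5625 − 0.8125 = 1.75, R_n = 31.5 kips/bolt. φR_n = 0.75 × (1×28.219 + 3×31.5) = 92.0 kips.
Tension rupture (net): A_n = (5.375 − 1×0.875)×0.25 = 1.125 in² (U = 1.0, A_e = A_n). φR_n = 0.75 × 70 × 1.125 = 59.1 kips.
Block shear: shear path 1×[1.75+3×2.5625] = 1×9.4375 in, A_gv = 2.3594, A_nv = 1×(9.4375 − 3.5×0.875)×0.25 = 1.5938 in²; tension to near edge: (1.3125 − 0.5×0.875)×0.25 = 0.21875 in². R_n = min(0.6×70×1.5938, 0.6×50×2.3594) + 1.0×70×0.21875 = min(66.94, 70.782) + 15.313 = 82.253 kips. φR_n = 0.75 × 82.253 = 61.7 kips.
Governing: min(222.7, 92.0, 59.1, 61.7) = 59.1 kips → net-section rupture.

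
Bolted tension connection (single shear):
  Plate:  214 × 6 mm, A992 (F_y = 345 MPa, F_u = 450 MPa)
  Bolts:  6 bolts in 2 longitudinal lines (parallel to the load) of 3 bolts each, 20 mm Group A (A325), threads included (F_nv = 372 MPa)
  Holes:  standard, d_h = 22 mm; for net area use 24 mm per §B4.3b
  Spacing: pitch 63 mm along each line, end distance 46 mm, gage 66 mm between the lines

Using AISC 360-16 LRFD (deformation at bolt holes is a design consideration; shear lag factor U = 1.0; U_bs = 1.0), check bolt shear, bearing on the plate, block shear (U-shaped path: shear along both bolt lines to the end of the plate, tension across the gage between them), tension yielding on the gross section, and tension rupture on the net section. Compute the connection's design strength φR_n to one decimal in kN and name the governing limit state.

336.2 kN (net-section rupture governs)

Bolt shear: A_b = π(20)²/4 = 314.16 mm². φR_n = 0.75 × 372 × 314.16 × 6 × 1 = 525.9 kN.
Bearing (6 mm plate, F_u = 450 MPa): end bolts L_c = 46 − 22/2 = 35, R_n = min(1.2×35×6×450, 2.4×20×6×450) = 113.4 kN/bolt; interior L_c = 63 − 22 = 41, R_n = 129.6 kN/bolt. φR_n = 0.75 × (2×113.4 + 4×129.6) = 558.9 kN.
Block shear: shear path 2×[46+2×63] = 2×172 mm, A_gv = 2064, A_nv = 2×(172 − 2.5×24)×6 = 1344 mm²; tension across gage: (66 − 1×24)×6 = 252 mm². R_n = min(0.6×450×1344, 0.6×345×2064) + 1.0×450×252 = min(362.88, 427.25) + 113.4 = 476.28 kN. φR_n = 0.75 × 476.28 = 357.2 kN.
Tension yield (gross): A_g = 214×6 = 1284 mm². φR_n = 0.90 × 345 × 1284 = 398.7 kN.
Tension rupture (net): A_n = (214 − 2×24)×6 = 996 mm² (U = 1.0, A_e = A_n). φR_n = 0.75 × 450 × 996 = 336.2 kN.
Governing: min(525.9, 558.9, 357.2, 398.7, 336.2) = 336.2 kN → net-section rupture.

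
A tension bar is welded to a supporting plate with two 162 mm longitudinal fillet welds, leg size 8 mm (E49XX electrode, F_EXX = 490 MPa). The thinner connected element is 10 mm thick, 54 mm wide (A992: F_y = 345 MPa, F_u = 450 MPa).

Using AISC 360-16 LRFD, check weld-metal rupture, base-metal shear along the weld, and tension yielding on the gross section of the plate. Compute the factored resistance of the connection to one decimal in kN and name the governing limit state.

Weld metal: throat = 0.707×8 = 5.656 mm, L = 2×162 = 324 mm. φR_n = 0.75 × 0.6 × 490 × 5.656 × 324 = 404.1 kN.
Base metal shear (10 mm plate): yield φR_n = 1.0×0.6×345×10×324 = 670.7 kN; rupture φR_n = 0.75×0.6×450×10×324 = 656.1 kN; take 656.1 kN (rupture).
Tension yield (gross): A_g = 54×10 = 540 mm². φR_n = 0.90 × 345 × 540 = 167.7 kN.
Governing: min(404.1, 656.1, 167.7) = 167.7 kN → gross-section yield.

167.7 kN (gross-section yield governs)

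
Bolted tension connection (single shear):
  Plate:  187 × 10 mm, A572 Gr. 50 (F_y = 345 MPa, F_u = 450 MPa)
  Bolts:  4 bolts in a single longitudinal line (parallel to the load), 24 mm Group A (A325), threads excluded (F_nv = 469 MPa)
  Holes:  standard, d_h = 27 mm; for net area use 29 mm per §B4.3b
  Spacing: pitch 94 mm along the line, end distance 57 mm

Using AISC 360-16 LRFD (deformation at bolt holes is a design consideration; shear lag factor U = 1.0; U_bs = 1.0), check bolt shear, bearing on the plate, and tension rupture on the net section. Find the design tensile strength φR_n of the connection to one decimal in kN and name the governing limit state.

533.3 kN (net-section rupture governs)

Bolt shear: A_b = π(24)²/4 = 452.39 mm². φR_n = 0.75 × 469 × 452.39 × 4 × 1 = 636.5 kN.
Bearing (10 mm plate, F_u = 450 MPa): end bolts L_c = 57 − 27/2 = 43.5, R_n = min(1.2×43.5×10×450, 2.4×24×10×450) = 234.9 kN/bolt; interior L_c = 94 − 27 = 67, R_n = 259.2 kN/bolt. φR_n = 0.75 × (1×234.9 + 3×259.2) = 759.4 kN.
Tension rupture (net): A_n = (187 − 1×29)×10 = 1580 mm² (U = 1.0, A_e = A_n). φR_n = 0.75 × 450 × 1580 = 533.3 kN.
Governing: min(636.5, 759.4, 533.3) = 533.3 kN → net-section rupture.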